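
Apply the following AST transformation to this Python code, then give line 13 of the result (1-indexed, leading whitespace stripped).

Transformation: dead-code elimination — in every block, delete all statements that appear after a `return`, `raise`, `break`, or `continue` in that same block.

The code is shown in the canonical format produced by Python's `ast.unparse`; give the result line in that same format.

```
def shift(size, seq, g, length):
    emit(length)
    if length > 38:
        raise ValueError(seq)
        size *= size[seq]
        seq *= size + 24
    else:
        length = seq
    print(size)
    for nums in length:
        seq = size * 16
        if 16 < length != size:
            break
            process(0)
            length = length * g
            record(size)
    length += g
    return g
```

Transformed code:
def shift(size, seq, g, length):
    emit(length)
    if length > 38:
        raise ValueError(seq)
    else:
        length = seq
    print(size)
    for nums in length:
        seq = size * 16
        if 16 < length != size:
            break
    length += g
    return g

return g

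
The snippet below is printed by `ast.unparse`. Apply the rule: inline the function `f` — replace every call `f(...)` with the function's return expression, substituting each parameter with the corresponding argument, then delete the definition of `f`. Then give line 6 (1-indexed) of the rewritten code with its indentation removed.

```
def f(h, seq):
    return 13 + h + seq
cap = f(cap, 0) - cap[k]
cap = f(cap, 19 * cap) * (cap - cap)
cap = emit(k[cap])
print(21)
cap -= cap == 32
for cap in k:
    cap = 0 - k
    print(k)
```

for cap in k:

Transformed code:
cap = 13 + cap + 0 - cap[k]
cap = (13 + cap + 19 * cap) * (cap - cap)
cap = emit(k[cap])
print(21)
cap -= cap == 32
for cap in k:
    cap = 0 - k
    print(k)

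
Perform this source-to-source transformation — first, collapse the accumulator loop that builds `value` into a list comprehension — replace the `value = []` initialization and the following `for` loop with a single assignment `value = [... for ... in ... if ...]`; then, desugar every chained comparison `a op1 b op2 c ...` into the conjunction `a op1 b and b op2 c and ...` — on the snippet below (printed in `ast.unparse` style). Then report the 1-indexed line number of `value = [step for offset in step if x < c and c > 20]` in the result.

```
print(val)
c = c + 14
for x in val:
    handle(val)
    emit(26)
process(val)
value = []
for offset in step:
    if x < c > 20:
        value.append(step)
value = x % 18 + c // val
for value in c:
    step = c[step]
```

7

Transformed code:
print(val)
c = c + 14
for x in val:
    handle(val)
    emit(26)
process(val)
value = [step for offset in step if x < c and c > 20]
value = x % 18 + c // val
for value in c:
    step = c[step]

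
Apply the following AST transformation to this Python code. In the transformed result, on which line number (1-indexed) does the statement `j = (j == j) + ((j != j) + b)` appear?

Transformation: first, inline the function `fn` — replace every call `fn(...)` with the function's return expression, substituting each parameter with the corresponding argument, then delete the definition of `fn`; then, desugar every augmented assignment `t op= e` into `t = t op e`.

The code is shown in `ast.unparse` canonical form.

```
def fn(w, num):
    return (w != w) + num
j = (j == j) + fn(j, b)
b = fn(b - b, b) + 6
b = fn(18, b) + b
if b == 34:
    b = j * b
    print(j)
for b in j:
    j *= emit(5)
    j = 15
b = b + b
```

1

Transformed code:
j = (j == j) + ((j != j) + b)
b = (b - b != b - b) + b + 6
b = (18 != 18) + b + b
if b == 34:
    b = j * b
    print(j)
for b in j:
    j = j * emit(5)
    j = 15
b = b + b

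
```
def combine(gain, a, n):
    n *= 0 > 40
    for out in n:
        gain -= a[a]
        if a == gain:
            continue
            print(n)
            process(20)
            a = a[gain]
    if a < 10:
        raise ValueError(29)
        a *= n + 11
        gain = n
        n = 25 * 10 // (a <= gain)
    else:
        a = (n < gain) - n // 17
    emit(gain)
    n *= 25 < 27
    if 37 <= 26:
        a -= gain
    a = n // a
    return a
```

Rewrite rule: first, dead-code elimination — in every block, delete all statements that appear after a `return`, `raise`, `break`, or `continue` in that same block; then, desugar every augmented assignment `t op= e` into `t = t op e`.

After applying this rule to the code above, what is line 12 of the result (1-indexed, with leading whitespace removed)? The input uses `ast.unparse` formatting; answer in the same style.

n = n * (25 < 27)

Transformed code:
def combine(gain, a, n):
    n = n * (0 > 40)
    for out in n:
        gain = gain - a[a]
        if a == gain:
            continue
    if a < 10:
        raise ValueError(29)
    else:
        a = (n < gain) - n // 17
    emit(gain)
    n = n * (25 < 27)
    if 37 <= 26:
        a = a - gain
    a = n // a
    return a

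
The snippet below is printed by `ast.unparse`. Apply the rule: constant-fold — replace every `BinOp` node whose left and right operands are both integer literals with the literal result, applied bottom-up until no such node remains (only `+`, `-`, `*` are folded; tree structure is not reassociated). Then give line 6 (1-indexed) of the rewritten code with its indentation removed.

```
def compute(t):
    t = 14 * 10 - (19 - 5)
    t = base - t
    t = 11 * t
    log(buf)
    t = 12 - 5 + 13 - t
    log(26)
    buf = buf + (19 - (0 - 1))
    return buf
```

Transformed code:
def compute(t):
    t = 126
    t = base - t
    t = 11 * t
    log(buf)
    t = 20 - t
    log(26)
    buf = buf + 20
    return buf

t = 20 - t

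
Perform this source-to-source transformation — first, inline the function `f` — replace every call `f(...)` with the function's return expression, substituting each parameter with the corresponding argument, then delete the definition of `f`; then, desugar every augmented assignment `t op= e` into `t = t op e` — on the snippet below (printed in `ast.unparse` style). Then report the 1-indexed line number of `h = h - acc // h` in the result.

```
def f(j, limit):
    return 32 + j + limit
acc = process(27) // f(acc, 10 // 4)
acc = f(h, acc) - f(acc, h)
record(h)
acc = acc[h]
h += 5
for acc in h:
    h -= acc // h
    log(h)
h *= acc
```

Transformed code:
acc = process(27) // (32 + acc + 10 // 4)
acc = 32 + h + acc - (32 + acc + h)
record(h)
acc = acc[h]
h = h + 5
for acc in h:
    h = h - acc // h
    log(h)
h = h * acc

7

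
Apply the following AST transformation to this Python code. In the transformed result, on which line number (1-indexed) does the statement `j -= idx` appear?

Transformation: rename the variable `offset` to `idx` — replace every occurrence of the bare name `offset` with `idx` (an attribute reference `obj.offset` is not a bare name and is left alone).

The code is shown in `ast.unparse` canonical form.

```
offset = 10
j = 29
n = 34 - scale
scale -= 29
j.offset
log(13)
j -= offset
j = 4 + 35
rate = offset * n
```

7

Transformed code:
idx = 10
j = 29
n = 34 - scale
scale -= 29
j.offset
log(13)
j -= idx
j = 4 + 35
rate = idx * n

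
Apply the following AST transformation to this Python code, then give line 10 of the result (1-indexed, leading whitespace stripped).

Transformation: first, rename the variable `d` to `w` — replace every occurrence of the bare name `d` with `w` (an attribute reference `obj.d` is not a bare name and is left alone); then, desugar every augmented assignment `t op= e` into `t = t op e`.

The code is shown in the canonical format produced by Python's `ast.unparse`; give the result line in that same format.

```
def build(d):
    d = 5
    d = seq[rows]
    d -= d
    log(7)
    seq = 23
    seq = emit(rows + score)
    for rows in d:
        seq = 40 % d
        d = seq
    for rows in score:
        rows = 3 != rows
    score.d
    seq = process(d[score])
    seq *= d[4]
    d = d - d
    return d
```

Transformed code:
def build(w):
    w = 5
    w = seq[rows]
    w = w - w
    log(7)
    seq = 23
    seq = emit(rows + score)
    for rows in w:
        seq = 40 % w
        w = seq
    for rows in score:
        rows = 3 != rows
    score.d
    seq = process(w[score])
    seq = seq * w[4]
    w = w - w
    return w

w = seq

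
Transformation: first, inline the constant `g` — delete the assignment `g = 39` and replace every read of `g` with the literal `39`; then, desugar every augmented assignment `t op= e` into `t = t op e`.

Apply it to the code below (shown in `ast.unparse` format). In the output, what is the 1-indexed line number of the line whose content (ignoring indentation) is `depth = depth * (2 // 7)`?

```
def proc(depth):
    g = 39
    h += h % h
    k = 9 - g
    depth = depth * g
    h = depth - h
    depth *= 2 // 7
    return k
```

6

Transformed code:
def proc(depth):
    h = h + h % h
    k = 9 - 39
    depth = depth * 39
    h = depth - h
    depth = depth * (2 // 7)
    return k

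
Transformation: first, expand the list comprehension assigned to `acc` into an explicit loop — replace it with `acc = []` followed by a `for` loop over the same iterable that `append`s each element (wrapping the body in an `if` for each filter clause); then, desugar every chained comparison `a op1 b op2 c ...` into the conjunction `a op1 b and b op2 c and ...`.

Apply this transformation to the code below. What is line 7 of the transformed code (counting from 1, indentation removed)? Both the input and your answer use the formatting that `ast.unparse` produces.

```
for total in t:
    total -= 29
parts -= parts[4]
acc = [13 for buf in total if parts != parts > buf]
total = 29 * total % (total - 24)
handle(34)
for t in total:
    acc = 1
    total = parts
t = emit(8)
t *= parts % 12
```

acc.append(13)

Transformed code:
for total in t:
    total -= 29
parts -= parts[4]
acc = []
for buf in total:
    if parts != parts and parts > buf:
        acc.append(13)
total = 29 * total % (total - 24)
handle(34)
for t in total:
    acc = 1
    total = parts
t = emit(8)
t *= parts % 12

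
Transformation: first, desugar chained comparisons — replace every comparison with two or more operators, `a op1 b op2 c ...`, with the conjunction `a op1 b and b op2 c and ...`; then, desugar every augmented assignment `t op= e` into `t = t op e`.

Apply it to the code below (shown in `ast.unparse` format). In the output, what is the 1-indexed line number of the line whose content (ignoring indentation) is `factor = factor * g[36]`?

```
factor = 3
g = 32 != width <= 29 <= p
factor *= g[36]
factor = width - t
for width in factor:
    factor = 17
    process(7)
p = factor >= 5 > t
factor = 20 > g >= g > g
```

Transformed code:
factor = 3
g = 32 != width and width <= 29 and (29 <= p)
factor = factor * g[36]
factor = width - t
for width in factor:
    factor = 17
    process(7)
p = factor >= 5 and 5 > t
factor = 20 > g and g >= g and (g > g)

3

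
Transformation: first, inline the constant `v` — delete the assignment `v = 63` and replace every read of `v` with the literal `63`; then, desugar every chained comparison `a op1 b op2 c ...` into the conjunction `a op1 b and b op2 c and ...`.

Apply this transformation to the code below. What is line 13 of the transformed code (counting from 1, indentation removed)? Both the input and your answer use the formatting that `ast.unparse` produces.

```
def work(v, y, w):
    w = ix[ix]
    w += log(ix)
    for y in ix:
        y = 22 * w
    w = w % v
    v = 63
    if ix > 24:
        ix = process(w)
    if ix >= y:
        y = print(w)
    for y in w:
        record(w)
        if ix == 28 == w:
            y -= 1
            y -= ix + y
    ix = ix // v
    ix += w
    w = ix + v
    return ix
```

if ix == 28 and 28 == w:

Transformed code:
def work(v, y, w):
    w = ix[ix]
    w += log(ix)
    for y in ix:
        y = 22 * w
    w = w % 63
    if ix > 24:
        ix = process(w)
    if ix >= y:
        y = print(w)
    for y in w:
        record(w)
        if ix == 28 and 28 == w:
            y -= 1
            y -= ix + y
    ix = ix // 63
    ix += w
    w = ix + 63
    return ix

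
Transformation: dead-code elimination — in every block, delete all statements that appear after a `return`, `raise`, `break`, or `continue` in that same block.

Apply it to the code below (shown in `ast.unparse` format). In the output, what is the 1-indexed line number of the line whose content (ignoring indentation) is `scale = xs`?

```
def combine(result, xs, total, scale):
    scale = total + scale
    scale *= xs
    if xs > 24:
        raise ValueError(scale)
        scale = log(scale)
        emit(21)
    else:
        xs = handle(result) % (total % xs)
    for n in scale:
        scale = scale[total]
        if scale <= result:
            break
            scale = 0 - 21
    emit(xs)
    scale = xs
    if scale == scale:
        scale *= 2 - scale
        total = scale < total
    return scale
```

13

Transformed code:
def combine(result, xs, total, scale):
    scale = total + scale
    scale *= xs
    if xs > 24:
        raise ValueError(scale)
    else:
        xs = handle(result) % (total % xs)
    for n in scale:
        scale = scale[total]
        if scale <= result:
            break
    emit(xs)
    scale = xs
    if scale == scale:
        scale *= 2 - scale
        total = scale < total
    return scale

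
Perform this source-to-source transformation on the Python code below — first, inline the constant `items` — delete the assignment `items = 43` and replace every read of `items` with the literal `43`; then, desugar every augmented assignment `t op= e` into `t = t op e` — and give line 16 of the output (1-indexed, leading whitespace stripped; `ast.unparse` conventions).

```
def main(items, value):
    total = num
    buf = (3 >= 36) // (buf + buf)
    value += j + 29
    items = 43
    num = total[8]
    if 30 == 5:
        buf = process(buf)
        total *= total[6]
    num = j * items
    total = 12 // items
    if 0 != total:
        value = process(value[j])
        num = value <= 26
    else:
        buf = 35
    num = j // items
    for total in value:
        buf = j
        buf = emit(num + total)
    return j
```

Transformed code:
def main(items, value):
    total = num
    buf = (3 >= 36) // (buf + buf)
    value = value + (j + 29)
    num = total[8]
    if 30 == 5:
        buf = process(buf)
        total = total * total[6]
    num = j * 43
    total = 12 // 43
    if 0 != total:
        value = process(value[j])
        num = value <= 26
    else:
        buf = 35
    num = j // 43
    for total in value:
        buf = j
        buf = emit(num + total)
    return j

num = j // 43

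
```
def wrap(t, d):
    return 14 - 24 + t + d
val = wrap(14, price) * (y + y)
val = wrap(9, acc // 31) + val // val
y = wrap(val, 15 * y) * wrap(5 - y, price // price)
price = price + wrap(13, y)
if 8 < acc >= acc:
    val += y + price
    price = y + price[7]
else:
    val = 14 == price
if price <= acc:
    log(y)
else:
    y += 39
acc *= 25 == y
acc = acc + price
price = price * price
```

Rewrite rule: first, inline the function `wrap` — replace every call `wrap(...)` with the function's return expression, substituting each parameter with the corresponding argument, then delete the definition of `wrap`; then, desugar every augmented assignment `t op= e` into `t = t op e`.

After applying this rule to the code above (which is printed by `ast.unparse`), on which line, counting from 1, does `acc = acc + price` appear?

15

Transformed code:
val = (14 - 24 + 14 + price) * (y + y)
val = 14 - 24 + 9 + acc // 31 + val // val
y = (14 - 24 + val + 15 * y) * (14 - 24 + (5 - y) + price // price)
price = price + (14 - 24 + 13 + y)
if 8 < acc >= acc:
    val = val + (y + price)
    price = y + price[7]
else:
    val = 14 == price
if price <= acc:
    log(y)
else:
    y = y + 39
acc = acc * (25 == y)
acc = acc + price
price = price * price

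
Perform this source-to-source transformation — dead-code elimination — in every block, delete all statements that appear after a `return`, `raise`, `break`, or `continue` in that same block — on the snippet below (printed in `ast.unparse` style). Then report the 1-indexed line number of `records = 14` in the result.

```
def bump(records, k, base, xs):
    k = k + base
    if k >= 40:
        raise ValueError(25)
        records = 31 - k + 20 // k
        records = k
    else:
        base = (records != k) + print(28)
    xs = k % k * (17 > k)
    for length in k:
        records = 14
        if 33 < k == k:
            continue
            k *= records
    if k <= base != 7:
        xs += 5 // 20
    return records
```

Transformed code:
def bump(records, k, base, xs):
    k = k + base
    if k >= 40:
        raise ValueError(25)
    else:
        base = (records != k) + print(28)
    xs = k % k * (17 > k)
    for length in k:
        records = 14
        if 33 < k == k:
            continue
    if k <= base != 7:
        xs += 5 // 20
    return records

9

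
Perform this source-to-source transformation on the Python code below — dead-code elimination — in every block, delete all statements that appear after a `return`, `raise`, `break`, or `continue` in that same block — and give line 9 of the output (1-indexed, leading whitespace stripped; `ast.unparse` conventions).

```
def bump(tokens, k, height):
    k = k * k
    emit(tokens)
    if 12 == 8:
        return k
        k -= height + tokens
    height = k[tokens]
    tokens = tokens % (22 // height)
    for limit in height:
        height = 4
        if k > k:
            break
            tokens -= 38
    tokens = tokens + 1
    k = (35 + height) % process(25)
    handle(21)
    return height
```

height = 4

Transformed code:
def bump(tokens, k, height):
    k = k * k
    emit(tokens)
    if 12 == 8:
        return k
    height = k[tokens]
    tokens = tokens % (22 // height)
    for limit in height:
        height = 4
        if k > k:
            break
    tokens = tokens + 1
    k = (35 + height) % process(25)
    handle(21)
    return height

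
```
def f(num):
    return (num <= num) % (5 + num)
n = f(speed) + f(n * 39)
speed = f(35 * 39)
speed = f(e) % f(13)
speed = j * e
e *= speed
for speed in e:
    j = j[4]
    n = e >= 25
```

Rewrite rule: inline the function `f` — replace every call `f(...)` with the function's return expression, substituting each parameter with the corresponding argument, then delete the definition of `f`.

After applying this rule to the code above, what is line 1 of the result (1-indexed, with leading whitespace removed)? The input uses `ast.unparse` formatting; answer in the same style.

n = (speed <= speed) % (5 + speed) + (n * 39 <= n * 39) % (5 + n * 39)

Transformed code:
n = (speed <= speed) % (5 + speed) + (n * 39 <= n * 39) % (5 + n * 39)
speed = (35 * 39 <= 35 * 39) % (5 + 35 * 39)
speed = (e <= e) % (5 + e) % ((13 <= 13) % (5 + 13))
speed = j * e
e *= speed
for speed in e:
    j = j[4]
    n = e >= 25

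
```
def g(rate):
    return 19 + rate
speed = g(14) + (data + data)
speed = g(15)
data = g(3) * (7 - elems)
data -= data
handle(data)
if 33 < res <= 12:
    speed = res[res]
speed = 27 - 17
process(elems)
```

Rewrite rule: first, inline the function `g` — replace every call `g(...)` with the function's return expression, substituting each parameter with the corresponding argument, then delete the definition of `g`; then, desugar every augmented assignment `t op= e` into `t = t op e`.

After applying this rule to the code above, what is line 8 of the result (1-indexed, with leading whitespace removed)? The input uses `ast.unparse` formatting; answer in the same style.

speed = 27 - 17

Transformed code:
speed = 19 + 14 + (data + data)
speed = 19 + 15
data = (19 + 3) * (7 - elems)
data = data - data
handle(data)
if 33 < res <= 12:
    speed = res[res]
speed = 27 - 17
process(elems)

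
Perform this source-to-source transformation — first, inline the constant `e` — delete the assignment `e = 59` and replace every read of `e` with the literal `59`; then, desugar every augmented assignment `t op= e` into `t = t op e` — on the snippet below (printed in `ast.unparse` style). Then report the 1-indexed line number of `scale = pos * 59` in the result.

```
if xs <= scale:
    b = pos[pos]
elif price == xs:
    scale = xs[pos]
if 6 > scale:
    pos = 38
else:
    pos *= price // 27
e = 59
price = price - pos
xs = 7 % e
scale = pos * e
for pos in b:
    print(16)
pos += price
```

Transformed code:
if xs <= scale:
    b = pos[pos]
elif price == xs:
    scale = xs[pos]
if 6 > scale:
    pos = 38
else:
    pos = pos * (price // 27)
price = price - pos
xs = 7 % 59
scale = pos * 59
for pos in b:
    print(16)
pos = pos + price

11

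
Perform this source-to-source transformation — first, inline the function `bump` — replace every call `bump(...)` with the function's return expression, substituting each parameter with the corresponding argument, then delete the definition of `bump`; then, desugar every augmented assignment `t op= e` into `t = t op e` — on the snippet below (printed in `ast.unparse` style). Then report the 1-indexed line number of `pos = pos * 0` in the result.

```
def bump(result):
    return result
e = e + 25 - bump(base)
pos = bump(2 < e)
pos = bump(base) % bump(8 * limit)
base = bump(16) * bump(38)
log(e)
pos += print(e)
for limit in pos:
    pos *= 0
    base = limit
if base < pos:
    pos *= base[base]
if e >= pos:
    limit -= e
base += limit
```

8

Transformed code:
e = e + 25 - base
pos = 2 < e
pos = base % (8 * limit)
base = 16 * 38
log(e)
pos = pos + print(e)
for limit in pos:
    pos = pos * 0
    base = limit
if base < pos:
    pos = pos * base[base]
if e >= pos:
    limit = limit - e
base = base + limit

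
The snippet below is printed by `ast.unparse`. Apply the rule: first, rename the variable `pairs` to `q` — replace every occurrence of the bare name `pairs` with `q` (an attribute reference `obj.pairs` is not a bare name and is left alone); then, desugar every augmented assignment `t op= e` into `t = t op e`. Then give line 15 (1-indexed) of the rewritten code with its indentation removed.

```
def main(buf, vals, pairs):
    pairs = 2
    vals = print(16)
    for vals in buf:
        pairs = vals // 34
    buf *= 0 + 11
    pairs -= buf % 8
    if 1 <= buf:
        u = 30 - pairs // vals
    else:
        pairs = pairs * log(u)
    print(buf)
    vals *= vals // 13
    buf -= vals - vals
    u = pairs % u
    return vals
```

Transformed code:
def main(buf, vals, q):
    q = 2
    vals = print(16)
    for vals in buf:
        q = vals // 34
    buf = buf * (0 + 11)
    q = q - buf % 8
    if 1 <= buf:
        u = 30 - q // vals
    else:
        q = q * log(u)
    print(buf)
    vals = vals * (vals // 13)
    buf = buf - (vals - vals)
    u = q % u
    return vals

u = q % u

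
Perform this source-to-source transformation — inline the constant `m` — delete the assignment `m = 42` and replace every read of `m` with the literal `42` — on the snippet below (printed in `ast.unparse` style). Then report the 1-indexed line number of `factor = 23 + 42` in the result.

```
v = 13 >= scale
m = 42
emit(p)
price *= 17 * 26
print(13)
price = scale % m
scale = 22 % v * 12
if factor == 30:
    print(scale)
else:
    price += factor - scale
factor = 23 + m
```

11

Transformed code:
v = 13 >= scale
emit(p)
price *= 17 * 26
print(13)
price = scale % 42
scale = 22 % v * 12
if factor == 30:
    print(scale)
else:
    price += factor - scale
factor = 23 + 42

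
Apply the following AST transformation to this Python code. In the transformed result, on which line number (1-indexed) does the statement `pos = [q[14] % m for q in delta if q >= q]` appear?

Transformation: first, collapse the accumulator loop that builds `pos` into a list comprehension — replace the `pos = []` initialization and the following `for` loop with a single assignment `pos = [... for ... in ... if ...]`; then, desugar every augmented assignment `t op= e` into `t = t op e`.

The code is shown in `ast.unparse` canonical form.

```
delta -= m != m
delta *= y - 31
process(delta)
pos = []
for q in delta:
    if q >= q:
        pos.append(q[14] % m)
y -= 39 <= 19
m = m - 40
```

4

Transformed code:
delta = delta - (m != m)
delta = delta * (y - 31)
process(delta)
pos = [q[14] % m for q in delta if q >= q]
y = y - (39 <= 19)
m = m - 40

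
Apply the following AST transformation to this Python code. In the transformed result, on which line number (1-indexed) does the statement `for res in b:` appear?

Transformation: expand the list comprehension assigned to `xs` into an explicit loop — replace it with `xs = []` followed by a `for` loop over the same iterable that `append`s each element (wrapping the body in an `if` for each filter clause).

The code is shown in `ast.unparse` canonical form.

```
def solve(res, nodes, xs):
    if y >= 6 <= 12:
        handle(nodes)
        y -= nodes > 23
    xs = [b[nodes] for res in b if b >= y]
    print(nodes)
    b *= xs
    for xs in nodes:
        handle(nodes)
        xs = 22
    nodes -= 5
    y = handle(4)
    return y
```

Transformed code:
def solve(res, nodes, xs):
    if y >= 6 <= 12:
        handle(nodes)
        y -= nodes > 23
    xs = []
    for res in b:
        if b >= y:
            xs.append(b[nodes])
    print(nodes)
    b *= xs
    for xs in nodes:
        handle(nodes)
        xs = 22
    nodes -= 5
    y = handle(4)
    return y

6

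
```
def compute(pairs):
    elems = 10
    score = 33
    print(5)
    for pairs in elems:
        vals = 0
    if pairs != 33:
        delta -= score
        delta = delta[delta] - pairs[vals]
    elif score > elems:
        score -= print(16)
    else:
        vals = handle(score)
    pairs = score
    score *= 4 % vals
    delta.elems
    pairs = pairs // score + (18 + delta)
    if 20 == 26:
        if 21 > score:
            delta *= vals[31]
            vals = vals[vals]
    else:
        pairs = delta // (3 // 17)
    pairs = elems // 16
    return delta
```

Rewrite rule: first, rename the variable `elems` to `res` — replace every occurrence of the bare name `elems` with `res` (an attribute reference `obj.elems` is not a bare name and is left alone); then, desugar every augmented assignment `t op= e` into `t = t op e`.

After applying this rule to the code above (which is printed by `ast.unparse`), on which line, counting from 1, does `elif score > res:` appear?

10

Transformed code:
def compute(pairs):
    res = 10
    score = 33
    print(5)
    for pairs in res:
        vals = 0
    if pairs != 33:
        delta = delta - score
        delta = delta[delta] - pairs[vals]
    elif score > res:
        score = score - print(16)
    else:
        vals = handle(score)
    pairs = score
    score = score * (4 % vals)
    delta.elems
    pairs = pairs // score + (18 + delta)
    if 20 == 26:
        if 21 > score:
            delta = delta * vals[31]
            vals = vals[vals]
    else:
        pairs = delta // (3 // 17)
    pairs = res // 16
    return delta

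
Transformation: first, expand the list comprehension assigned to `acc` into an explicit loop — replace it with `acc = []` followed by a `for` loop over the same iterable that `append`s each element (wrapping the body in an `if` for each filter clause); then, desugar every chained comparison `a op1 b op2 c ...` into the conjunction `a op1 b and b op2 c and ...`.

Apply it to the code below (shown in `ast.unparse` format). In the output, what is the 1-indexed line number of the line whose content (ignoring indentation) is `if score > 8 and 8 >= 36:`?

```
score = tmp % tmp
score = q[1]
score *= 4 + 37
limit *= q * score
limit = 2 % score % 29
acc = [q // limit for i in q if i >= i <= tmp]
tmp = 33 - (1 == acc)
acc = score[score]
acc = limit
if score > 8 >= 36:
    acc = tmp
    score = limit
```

13

Transformed code:
score = tmp % tmp
score = q[1]
score *= 4 + 37
limit *= q * score
limit = 2 % score % 29
acc = []
for i in q:
    if i >= i and i <= tmp:
        acc.append(q // limit)
tmp = 33 - (1 == acc)
acc = score[score]
acc = limit
if score > 8 and 8 >= 36:
    acc = tmp
    score = limit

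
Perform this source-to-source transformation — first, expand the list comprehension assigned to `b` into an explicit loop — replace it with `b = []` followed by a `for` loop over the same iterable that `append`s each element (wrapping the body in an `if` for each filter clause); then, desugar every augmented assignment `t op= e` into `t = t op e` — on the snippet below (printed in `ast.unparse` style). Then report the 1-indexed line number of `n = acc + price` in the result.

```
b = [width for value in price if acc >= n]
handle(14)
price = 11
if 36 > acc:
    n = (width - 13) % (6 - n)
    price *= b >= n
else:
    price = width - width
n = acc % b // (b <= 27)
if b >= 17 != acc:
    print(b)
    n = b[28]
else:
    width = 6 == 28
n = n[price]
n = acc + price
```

Transformed code:
b = []
for value in price:
    if acc >= n:
        b.append(width)
handle(14)
price = 11
if 36 > acc:
    n = (width - 13) % (6 - n)
    price = price * (b >= n)
else:
    price = width - width
n = acc % b // (b <= 27)
if b >= 17 != acc:
    print(b)
    n = b[28]
else:
    width = 6 == 28
n = n[price]
n = acc + price

19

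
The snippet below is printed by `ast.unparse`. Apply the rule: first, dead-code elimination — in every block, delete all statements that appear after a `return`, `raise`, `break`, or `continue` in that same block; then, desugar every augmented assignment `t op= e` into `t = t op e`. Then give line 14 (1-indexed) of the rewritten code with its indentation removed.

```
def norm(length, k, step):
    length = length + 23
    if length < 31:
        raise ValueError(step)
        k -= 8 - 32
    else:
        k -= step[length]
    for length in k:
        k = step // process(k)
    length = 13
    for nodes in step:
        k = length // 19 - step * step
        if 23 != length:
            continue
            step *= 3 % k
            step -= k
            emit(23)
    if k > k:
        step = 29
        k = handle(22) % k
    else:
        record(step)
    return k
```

Transformed code:
def norm(length, k, step):
    length = length + 23
    if length < 31:
        raise ValueError(step)
    else:
        k = k - step[length]
    for length in k:
        k = step // process(k)
    length = 13
    for nodes in step:
        k = length // 19 - step * step
        if 23 != length:
            continue
    if k > k:
        step = 29
        k = handle(22) % k
    else:
        record(step)
    return k

if k > k:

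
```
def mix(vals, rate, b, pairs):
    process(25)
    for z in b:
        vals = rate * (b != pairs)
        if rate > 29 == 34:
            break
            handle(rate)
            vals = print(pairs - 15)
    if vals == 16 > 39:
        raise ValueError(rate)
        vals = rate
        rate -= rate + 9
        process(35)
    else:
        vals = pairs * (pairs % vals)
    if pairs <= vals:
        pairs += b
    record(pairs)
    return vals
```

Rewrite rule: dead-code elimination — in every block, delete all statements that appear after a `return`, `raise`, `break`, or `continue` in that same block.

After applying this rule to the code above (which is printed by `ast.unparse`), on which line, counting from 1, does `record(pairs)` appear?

13

Transformed code:
def mix(vals, rate, b, pairs):
    process(25)
    for z in b:
        vals = rate * (b != pairs)
        if rate > 29 == 34:
            break
    if vals == 16 > 39:
        raise ValueError(rate)
    else:
        vals = pairs * (pairs % vals)
    if pairs <= vals:
        pairs += b
    record(pairs)
    return vals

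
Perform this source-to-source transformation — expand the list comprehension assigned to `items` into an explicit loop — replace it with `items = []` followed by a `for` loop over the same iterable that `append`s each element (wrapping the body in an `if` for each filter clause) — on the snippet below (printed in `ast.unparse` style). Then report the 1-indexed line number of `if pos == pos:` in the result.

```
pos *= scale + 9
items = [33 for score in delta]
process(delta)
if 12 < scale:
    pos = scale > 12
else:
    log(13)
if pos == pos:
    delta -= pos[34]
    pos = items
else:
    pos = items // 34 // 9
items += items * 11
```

Transformed code:
pos *= scale + 9
items = []
for score in delta:
    items.append(33)
process(delta)
if 12 < scale:
    pos = scale > 12
else:
    log(13)
if pos == pos:
    delta -= pos[34]
    pos = items
else:
    pos = items // 34 // 9
items += items * 11

10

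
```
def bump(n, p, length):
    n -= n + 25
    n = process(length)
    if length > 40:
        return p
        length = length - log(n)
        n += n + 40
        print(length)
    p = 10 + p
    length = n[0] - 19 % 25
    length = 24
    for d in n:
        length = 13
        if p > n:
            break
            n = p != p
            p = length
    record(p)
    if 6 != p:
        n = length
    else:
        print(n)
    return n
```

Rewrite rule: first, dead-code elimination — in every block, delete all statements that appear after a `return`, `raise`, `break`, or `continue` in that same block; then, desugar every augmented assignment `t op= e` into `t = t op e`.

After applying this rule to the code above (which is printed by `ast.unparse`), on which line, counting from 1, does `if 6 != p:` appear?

14

Transformed code:
def bump(n, p, length):
    n = n - (n + 25)
    n = process(length)
    if length > 40:
        return p
    p = 10 + p
    length = n[0] - 19 % 25
    length = 24
    for d in n:
        length = 13
        if p > n:
            break
    record(p)
    if 6 != p:
        n = length
    else:
        print(n)
    return n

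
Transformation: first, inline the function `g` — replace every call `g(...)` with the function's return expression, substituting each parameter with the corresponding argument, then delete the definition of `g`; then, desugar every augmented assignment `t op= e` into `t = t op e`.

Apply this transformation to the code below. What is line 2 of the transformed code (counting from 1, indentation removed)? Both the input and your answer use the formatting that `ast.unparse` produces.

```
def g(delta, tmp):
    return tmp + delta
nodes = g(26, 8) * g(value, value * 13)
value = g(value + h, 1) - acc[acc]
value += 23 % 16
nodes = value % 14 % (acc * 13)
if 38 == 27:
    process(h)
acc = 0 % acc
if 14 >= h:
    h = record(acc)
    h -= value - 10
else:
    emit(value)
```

value = 1 + (value + h) - acc[acc]

Transformed code:
nodes = (8 + 26) * (value * 13 + value)
value = 1 + (value + h) - acc[acc]
value = value + 23 % 16
nodes = value % 14 % (acc * 13)
if 38 == 27:
    process(h)
acc = 0 % acc
if 14 >= h:
    h = record(acc)
    h = h - (value - 10)
else:
    emit(value)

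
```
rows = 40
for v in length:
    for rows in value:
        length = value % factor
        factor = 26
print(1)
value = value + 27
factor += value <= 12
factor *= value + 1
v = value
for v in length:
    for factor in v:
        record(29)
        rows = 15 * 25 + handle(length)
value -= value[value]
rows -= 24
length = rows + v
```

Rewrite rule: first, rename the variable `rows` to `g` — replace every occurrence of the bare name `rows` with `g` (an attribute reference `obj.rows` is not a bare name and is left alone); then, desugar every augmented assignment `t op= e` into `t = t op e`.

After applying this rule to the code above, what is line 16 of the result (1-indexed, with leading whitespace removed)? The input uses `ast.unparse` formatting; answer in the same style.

g = g - 24

Transformed code:
g = 40
for v in length:
    for g in value:
        length = value % factor
        factor = 26
print(1)
value = value + 27
factor = factor + (value <= 12)
factor = factor * (value + 1)
v = value
for v in length:
    for factor in v:
        record(29)
        g = 15 * 25 + handle(length)
value = value - value[value]
g = g - 24
length = g + v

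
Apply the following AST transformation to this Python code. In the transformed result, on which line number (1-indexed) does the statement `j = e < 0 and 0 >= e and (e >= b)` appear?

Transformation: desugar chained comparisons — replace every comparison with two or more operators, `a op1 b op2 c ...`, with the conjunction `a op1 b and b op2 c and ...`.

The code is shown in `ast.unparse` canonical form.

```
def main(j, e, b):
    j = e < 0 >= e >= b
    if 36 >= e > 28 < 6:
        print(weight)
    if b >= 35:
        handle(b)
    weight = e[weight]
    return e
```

Transformed code:
def main(j, e, b):
    j = e < 0 and 0 >= e and (e >= b)
    if 36 >= e and e > 28 and (28 < 6):
        print(weight)
    if b >= 35:
        handle(b)
    weight = e[weight]
    return e

2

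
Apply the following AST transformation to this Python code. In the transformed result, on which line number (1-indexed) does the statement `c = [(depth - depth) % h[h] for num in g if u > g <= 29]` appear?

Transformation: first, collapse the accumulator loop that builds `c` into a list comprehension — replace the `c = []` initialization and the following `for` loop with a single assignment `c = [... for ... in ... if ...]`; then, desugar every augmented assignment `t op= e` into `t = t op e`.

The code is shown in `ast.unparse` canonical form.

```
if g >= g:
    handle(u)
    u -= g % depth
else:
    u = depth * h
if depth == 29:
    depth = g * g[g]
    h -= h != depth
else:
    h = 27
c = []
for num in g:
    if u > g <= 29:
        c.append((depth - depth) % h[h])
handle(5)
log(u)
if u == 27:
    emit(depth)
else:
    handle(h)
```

Transformed code:
if g >= g:
    handle(u)
    u = u - g % depth
else:
    u = depth * h
if depth == 29:
    depth = g * g[g]
    h = h - (h != depth)
else:
    h = 27
c = [(depth - depth) % h[h] for num in g if u > g <= 29]
handle(5)
log(u)
if u == 27:
    emit(depth)
else:
    handle(h)

11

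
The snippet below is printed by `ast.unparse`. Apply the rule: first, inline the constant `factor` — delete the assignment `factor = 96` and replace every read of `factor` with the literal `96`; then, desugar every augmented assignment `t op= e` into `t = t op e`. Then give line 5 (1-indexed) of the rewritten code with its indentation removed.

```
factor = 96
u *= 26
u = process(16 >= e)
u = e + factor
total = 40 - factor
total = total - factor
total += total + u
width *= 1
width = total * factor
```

Transformed code:
u = u * 26
u = process(16 >= e)
u = e + 96
total = 40 - 96
total = total - 96
total = total + (total + u)
width = width * 1
width = total * 96

total = total - 96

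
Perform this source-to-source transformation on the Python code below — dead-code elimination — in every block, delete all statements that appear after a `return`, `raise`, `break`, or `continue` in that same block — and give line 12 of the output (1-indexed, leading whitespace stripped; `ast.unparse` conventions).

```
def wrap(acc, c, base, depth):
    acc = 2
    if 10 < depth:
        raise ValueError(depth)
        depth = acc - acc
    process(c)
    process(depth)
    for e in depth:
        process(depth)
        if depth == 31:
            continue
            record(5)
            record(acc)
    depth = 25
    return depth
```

return depth

Transformed code:
def wrap(acc, c, base, depth):
    acc = 2
    if 10 < depth:
        raise ValueError(depth)
    process(c)
    process(depth)
    for e in depth:
        process(depth)
        if depth == 31:
            continue
    depth = 25
    return depth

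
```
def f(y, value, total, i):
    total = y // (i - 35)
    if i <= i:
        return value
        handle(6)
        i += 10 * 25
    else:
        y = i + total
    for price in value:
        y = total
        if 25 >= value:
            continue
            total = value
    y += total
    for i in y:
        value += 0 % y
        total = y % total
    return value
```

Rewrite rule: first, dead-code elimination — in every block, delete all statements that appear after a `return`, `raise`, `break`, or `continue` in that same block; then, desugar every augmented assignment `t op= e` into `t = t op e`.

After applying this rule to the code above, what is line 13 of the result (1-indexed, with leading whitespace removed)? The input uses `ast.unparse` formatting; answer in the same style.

Transformed code:
def f(y, value, total, i):
    total = y // (i - 35)
    if i <= i:
        return value
    else:
        y = i + total
    for price in value:
        y = total
        if 25 >= value:
            continue
    y = y + total
    for i in y:
        value = value + 0 % y
        total = y % total
    return value

value = value + 0 % y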